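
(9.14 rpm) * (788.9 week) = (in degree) 1 rpm = 0.10471976 rad/s, so 9.14 rpm = 9.14 * 0.10471976 = 0.95713856 rad/s. 1 week = 604800 s, so 788.9 week = 788.9 * 604800 = 4.7712672e+08 s. Combine: 0.95713856 rad/s * 4.7712672e+08 s = 4.5667638e+08 rad. 1 degree = 0.017453293 rad, so 4.5667638e+08 rad = 4.5667638e+08 / 0.017453293 = 2.6165629e+10 degree ≈ 2.617e+10 degree (4 s.f.). Final answer: 2.617e+10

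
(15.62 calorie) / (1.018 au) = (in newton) 1 calorie = 4.184 J, so 15.62 calorie = 15.62 * 4.184 = 65.35408 J. 1 au = 1.4959787e+11 m, so 1.018 au = 1.018 * 1.4959787e+11 = 1.5229063e+11 m. Combine: 65.35408 J / 1.5229063e+11 m = 4.2914051e-10 N. 4.2914051e-10 N = 4.2914051e-10 newton ≈ 4.291e-10 newton (4 s.f.). Final answer: 4.291e-10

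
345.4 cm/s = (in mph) 7.726. Check: 1 cm/s = 0.01 m/s, so 345.4 cm/s = 345.4 * 0.01 = 3.454 m/s. 1 mph = 0.44704 m/s, so 3.454 m/s = 3.454 / 0.44704 = 7.726378 mph ≈ 7.726 mph (4 s.f.).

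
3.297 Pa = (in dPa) 1 dPa = 0.1 Pa, so 3.297 Pa = 3.297 / 0.1 = 32.97 dPa. Final answer: 32.97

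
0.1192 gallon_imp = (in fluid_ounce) 18.32. Check: 1 gallon_imp = 0.00454609 m^3, so 0.1192 gallon_imp = 0.1192 * 0.00454609 = 0.00054189393 m^3. 1 fluid_ounce = 2.957353e-05 m^3, so 0.00054189393 m^3 = 0.00054189393 / 2.957353e-05 = 18.323614 fluid_ounce ≈ 18.32 fluid_ounce (4 s.f.).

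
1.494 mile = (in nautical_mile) 1.298. Check: 1 mile = 1609.344 m, so 1.494 mile = 1.494 * 1609.344 = 2404.3599 m. 1 nautical_mile = 1852 m, so 2404.3599 m = 2404.3599 / 1852 = 1.2982505 nautical_mile ≈ 1.298 nautical_mile (4 s.f.).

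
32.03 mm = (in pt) 90.79. Check: 1 mm = 0.001 m, so 32.03 mm = 32.03 * 0.001 = 0.03203 m. 1 pt = 0.00035277778 m, so 0.03203 m = 0.03203 / 0.00035277778 = 90.793701 pt ≈ 90.79 pt (4 s.f.).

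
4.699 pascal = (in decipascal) 46.99. Check: 4.699 pascal = 4.699 Pa. 1 decipascal = 0.1 Pa, so 4.699 Pa = 4.699 / 0.1 = 46.99 decipascal.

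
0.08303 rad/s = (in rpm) 1 rpm = 0.10471976 rad/s, so 0.08303 rad/s = 0.08303 / 0.10471976 = 0.7928781 rpm ≈ 0.7929 rpm (4 s.f.). Final answer: 0.7929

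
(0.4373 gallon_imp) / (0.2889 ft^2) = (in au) 4.951e-13. Check: 1 gallon_imp = 0.00454609 m^3, so 0.4373 gallon_imp = 0.4373 * 0.00454609 = 0.0019880052 m^3. 1 ft^2 = 0.09290304 m^2, so 0.2889 ft^2 = 0.2889 * 0.09290304 = 0.026839688 m^2. Combine: 0.0019880052 m^3 / 0.026839688 m^2 = 0.074069607 m. 1 au = 1.4959787e+11 m, so 0.074069607 m = 0.074069607 / 1.4959787e+11 = 4.9512474e-13 au ≈ 4.951e-13 au (4 s.f.).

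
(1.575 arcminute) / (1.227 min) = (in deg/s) 0.0003566. Check: 1 arcminute = 0.00029088821 rad, so 1.575 arcminute = 1.575 * 0.00029088821 = 0.00045814893 rad. 1 min = 60 s, so 1.227 min = 1.227 * 60 = 73.62 s. Combine: 0.00045814893 rad / 73.62 s = 6.2231585e-06 rad/s. 1 deg/s = 0.017453293 rad/s, so 6.2231585e-06 rad/s = 6.2231585e-06 / 0.017453293 = 0.00035656072 deg/s ≈ 0.0003566 deg/s (4 s.f.).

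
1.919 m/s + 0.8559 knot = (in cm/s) 1.919 m/s is already in m/s. 1 knot = 0.51444444 m/s, so 0.8559 knot = 0.8559 * 0.51444444 = 0.440313 m/s. Sum: 1.919 + 0.440313 = 2.359313 m/s. 1 cm/s = 0.01 m/s, so 2.359313 m/s = 2.359313 / 0.01 = 235.9313 cm/s ≈ 235.9 cm/s (4 s.f.). Final answer: 235.9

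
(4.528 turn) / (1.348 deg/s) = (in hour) 0.3359. Check: 1 turn = 6.2831853 rad, so 4.528 turn = 4.528 * 6.2831853 = 28.450263 rad. 1 deg/s = 0.017453293 rad/s, so 1.348 deg/s = 1.348 * 0.017453293 = 0.023527038 rad/s. Combine: 28.450263 rad / 0.023527038 rad/s = 1209.2582 s. 1 hour = 3600 s, so 1209.2582 s = 1209.2582 / 3600 = 0.33590504 hour ≈ 0.3359 hour (4 s.f.).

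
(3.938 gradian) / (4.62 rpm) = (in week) 2.114e-07. Check: 1 gradian = 0.015707963 rad, so 3.938 gradian = 3.938 * 0.015707963 = 0.061857959 rad. 1 rpm = 0.10471976 rad/s, so 4.62 rpm = 4.62 * 0.10471976 = 0.48380527 rad/s. Combine: 0.061857959 rad / 0.48380527 rad/s = 0.12785714 s. 1 week = 604800 s, so 0.12785714 s = 0.12785714 / 604800 = 2.1140401e-07 week ≈ 2.114e-07 week (4 s.f.).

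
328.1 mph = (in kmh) 528. Check: 1 mph = 0.44704 m/s, so 328.1 mph = 328.1 * 0.44704 = 146.67382 m/s. 1 kmh = 0.27777778 m/s, so 146.67382 m/s = 146.67382 / 0.27777778 = 528.02577 kmh ≈ 528 kmh (4 s.f.).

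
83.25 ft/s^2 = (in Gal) 2537. Check: 1 ft/s^2 = 0.3048 m/s^2, so 83.25 ft/s^2 = 83.25 * 0.3048 = 25.3746 m/s^2. 1 Gal = 0.01 m/s^2, so 25.3746 m/s^2 = 25.3746 / 0.01 = 2537.46 Gal ≈ 2537 Gal (4 s.f.).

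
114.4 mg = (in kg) 0.0001144. Check: 1 mg = 1e-06 kg, so 114.4 mg = 114.4 * 1e-06 = 0.0001144 kg. Result: 0.0001144 kg.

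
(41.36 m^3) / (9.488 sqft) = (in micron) 41.36 m^3 is already in m^3. 1 sqft = 0.09290304 m^2, so 9.488 sqft = 9.488 * 0.09290304 = 0.88146404 m^2. Combine: 41.36 m^3 / 0.88146404 m^2 = 46.921937 m. 1 micron = 1e-06 m, so 46.921937 m = 46.921937 / 1e-06 = 46921937 micron ≈ 4.692e+07 micron (4 s.f.). Final answer: 4.692e+07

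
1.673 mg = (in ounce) 1 mg = 1e-06 kg, so 1.673 mg = 1.673 * 1e-06 = 1.673e-06 kg. 1 ounce = 0.028349523 kg, so 1.673e-06 kg = 1.673e-06 / 0.028349523 = 5.9013338e-05 ounce ≈ 5.901e-05 ounce (4 s.f.). Final answer: 5.901e-05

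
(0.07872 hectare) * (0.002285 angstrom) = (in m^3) 1 hectare = 10000 m^2, so 0.07872 hectare = 0.07872 * 10000 = 787.2 m^2. 1 angstrom = 1e-10 m, so 0.002285 angstrom = 0.002285 * 1e-10 = 2.285e-13 m. Combine: 787.2 m^2 * 2.285e-13 m = 1.798752e-10 m^3. Result: 1.798752e-10 m^3 ≈ 1.799e-10 m^3 (4 s.f.). Final answer: 1.799e-10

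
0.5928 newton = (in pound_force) 0.5928 newton = 0.5928 N. 1 pound_force = 4.4482216 N, so 0.5928 N = 0.5928 / 4.4482216 = 0.13326674 pound_force ≈ 0.1333 pound_force (4 s.f.). Final answer: 0.1333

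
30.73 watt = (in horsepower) 0.04121. Check: 30.73 watt = 30.73 W. 1 horsepower = 745.69987 W, so 30.73 W = 30.73 / 745.69987 = 0.041209609 horsepower ≈ 0.04121 horsepower (4 s.f.).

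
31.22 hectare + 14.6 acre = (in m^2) 1 hectare = 10000 m^2, so 31.22 hectare = 31.22 * 10000 = 312200 m^2. 1 acre = 4046.8564 m^2, so 14.6 acre = 14.6 * 4046.8564 = 59084.104 m^2. Sum: 312200 + 59084.104 = 371284.1 m^2. Result: 371284.1 m^2 ≈ 3.713e+05 m^2 (4 s.f.). Final answer: 3.713e+05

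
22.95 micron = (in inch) 0.0009035. Check: 1 micron = 1e-06 m, so 22.95 micron = 22.95 * 1e-06 = 2.295e-05 m. 1 inch = 0.0254 m, so 2.295e-05 m = 2.295e-05 / 0.0254 = 0.00090354331 inch ≈ 0.0009035 inch (4 s.f.).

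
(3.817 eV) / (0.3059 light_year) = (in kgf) 1 eV = 1.6021766e-19 J, so 3.817 eV = 3.817 * 1.6021766e-19 = 6.1155082e-19 J. 1 light_year = 9.4607305e+15 m, so 0.3059 light_year = 0.3059 * 9.4607305e+15 = 2.8940375e+15 m. Combine: 6.1155082e-19 J / 2.8940375e+15 m = 2.1131407e-34 N. 1 kgf = 9.80665 N, so 2.1131407e-34 N = 2.1131407e-34 / 9.80665 = 2.1548038e-35 kgf ≈ 2.155e-35 kgf (4 s.f.). Final answer: 2.155e-35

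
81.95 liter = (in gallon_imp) 18.03. Check: 1 liter = 0.001 m^3, so 81.95 liter = 81.95 * 0.001 = 0.08195 m^3. 1 gallon_imp = 0.00454609 m^3, so 0.08195 m^3 = 0.08195 / 0.00454609 = 18.02648 gallon_imp ≈ 18.03 gallon_imp (4 s.f.).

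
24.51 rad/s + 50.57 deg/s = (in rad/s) 25.39. Check: 24.51 rad/s is already in rad/s. 1 deg/s = 0.017453293 rad/s, so 50.57 deg/s = 50.57 * 0.017453293 = 0.882613 rad/s. Sum: 24.51 + 0.882613 = 25.392613 rad/s. Result: 25.392613 rad/s ≈ 25.39 rad/s (4 s.f.).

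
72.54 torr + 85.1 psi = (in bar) 5.964. Check: 1 torr = 133.32237 Pa, so 72.54 torr = 72.54 * 133.32237 = 9671.2046 Pa. 1 psi = 6894.7573 Pa, so 85.1 psi = 85.1 * 6894.7573 = 586743.85 Pa. Sum: 9671.2046 + 586743.85 = 596415.05 Pa. 1 bar = 100000 Pa, so 596415.05 Pa = 596415.05 / 100000 = 5.9641505 bar ≈ 5.964 bar (4 s.f.).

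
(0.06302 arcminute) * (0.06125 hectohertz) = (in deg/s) 1 arcminute = 0.00029088821 rad, so 0.06302 arcminute = 0.06302 * 0.00029088821 = 1.8331775e-05 rad. 1 hectohertz = 100 Hz, so 0.06125 hectohertz = 0.06125 * 100 = 6.125 Hz. Combine: 1.8331775e-05 rad * 6.125 Hz = 0.00011228212 rad/s. 1 deg/s = 0.017453293 rad/s, so 0.00011228212 rad/s = 0.00011228212 / 0.017453293 = 0.0064332917 deg/s ≈ 0.006433 deg/s (4 s.f.). Final answer: 0.006433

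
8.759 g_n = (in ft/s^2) 281.8. Check: 1 g_n = 9.80665 m/s^2, so 8.759 g_n = 8.759 * 9.80665 = 85.896447 m/s^2. 1 ft/s^2 = 0.3048 m/s^2, so 85.896447 m/s^2 = 85.896447 / 0.3048 = 281.81249 ft/s^2 ≈ 281.8 ft/s^2 (4 s.f.).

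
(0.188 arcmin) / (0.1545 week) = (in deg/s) 1 arcmin = 0.00029088821 rad, so 0.188 arcmin = 0.188 * 0.00029088821 = 5.4686983e-05 rad. 1 week = 604800 s, so 0.1545 week = 0.1545 * 604800 = 93441.6 s. Combine: 5.4686983e-05 rad / 93441.6 s = 5.8525307e-10 rad/s. 1 deg/s = 0.017453293 rad/s, so 5.8525307e-10 rad/s = 5.8525307e-10 / 0.017453293 = 3.3532531e-08 deg/s ≈ 3.353e-08 deg/s (4 s.f.). Final answer: 3.353e-08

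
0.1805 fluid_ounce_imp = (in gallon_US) 1 fluid_ounce_imp = 2.8413063e-05 m^3, so 0.1805 fluid_ounce_imp = 0.1805 * 2.8413063e-05 = 5.1285578e-06 m^3. 1 gallon_US = 0.0037854118 m^3, so 5.1285578e-06 m^3 = 5.1285578e-06 / 0.0037854118 = 0.0013548216 gallon_US ≈ 0.001355 gallon_US (4 s.f.). Final answer: 0.001355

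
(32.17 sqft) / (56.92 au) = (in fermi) 1 sqft = 0.09290304 m^2, so 32.17 sqft = 32.17 * 0.09290304 = 2.9886908 m^2. 1 au = 1.4959787e+11 m, so 56.92 au = 56.92 * 1.4959787e+11 = 8.5151108e+12 m. Combine: 2.9886908 m^2 / 8.5151108e+12 m = 3.5098672e-13 m. 1 fermi = 1e-15 m, so 3.5098672e-13 m = 3.5098672e-13 / 1e-15 = 350.98672 fermi ≈ 351 fermi (4 s.f.). Final answer: 351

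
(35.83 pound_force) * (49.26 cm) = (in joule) 78.51. Check: 1 pound_force = 4.4482216 N, so 35.83 pound_force = 35.83 * 4.4482216 = 159.37978 N. 1 cm = 0.01 m, so 49.26 cm = 49.26 * 0.01 = 0.4926 m. Combine: 159.37978 N * 0.4926 m = 78.51048 J. 78.51048 J = 78.51048 joule ≈ 78.51 joule (4 s.f.).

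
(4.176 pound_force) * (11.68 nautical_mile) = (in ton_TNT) 1 pound_force = 4.4482216 N, so 4.176 pound_force = 4.176 * 4.4482216 = 18.575773 N. 1 nautical_mile = 1852 m, so 11.68 nautical_mile = 11.68 * 1852 = 21631.36 m. Combine: 18.575773 N * 21631.36 m = 401819.24 J. 1 ton_TNT = 4.184e+09 J, so 401819.24 J = 401819.24 / 4.184e+09 = 9.6037104e-05 ton_TNT ≈ 9.604e-05 ton_TNT (4 s.f.). Final answer: 9.604e-05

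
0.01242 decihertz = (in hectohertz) 1 decihertz = 0.1 Hz, so 0.01242 decihertz = 0.01242 * 0.1 = 0.001242 Hz. 1 hectohertz = 100 Hz, so 0.001242 Hz = 0.001242 / 100 = 1.242e-05 hectohertz. Final answer: 1.242e-05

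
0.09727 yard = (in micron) 8.894e+04. Check: 1 yard = 0.9144 m, so 0.09727 yard = 0.09727 * 0.9144 = 0.088943688 m. 1 micron = 1e-06 m, so 0.088943688 m = 0.088943688 / 1e-06 = 88943.688 micron ≈ 8.894e+04 micron (4 s.f.).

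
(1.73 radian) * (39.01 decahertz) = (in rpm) 1.73 radian = 1.73 rad. 1 decahertz = 10 Hz, so 39.01 decahertz = 39.01 * 10 = 390.1 Hz. Combine: 1.73 rad * 390.1 Hz = 674.873 rad/s. 1 rpm = 0.10471976 rad/s, so 674.873 rad/s = 674.873 / 0.10471976 = 6444.5624 rpm ≈ 6445 rpm (4 s.f.). Final answer: 6445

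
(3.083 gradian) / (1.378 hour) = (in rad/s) 1 gradian = 0.015707963 rad, so 3.083 gradian = 3.083 * 0.015707963 = 0.048427651 rad. 1 hour = 3600 s, so 1.378 hour = 1.378 * 3600 = 4960.8 s. Combine: 0.048427651 rad / 4960.8 s = 9.7620647e-06 rad/s. Result: 9.7620647e-06 rad/s ≈ 9.762e-06 rad/s (4 s.f.). Final answer: 9.762e-06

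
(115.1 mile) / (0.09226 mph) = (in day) 1 mile = 1609.344 m, so 115.1 mile = 115.1 * 1609.344 = 185235.49 m. 1 mph = 0.44704 m/s, so 0.09226 mph = 0.09226 * 0.44704 = 0.04124391 m/s. Combine: 185235.49 m / 0.04124391 m/s = 4491220.5 s. 1 day = 86400 s, so 4491220.5 s = 4491220.5 / 86400 = 51.981718 day ≈ 51.98 day (4 s.f.). Final answer: 51.98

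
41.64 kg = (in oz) 1469. Check: 1 oz = 0.028349523 kg, so 41.64 kg = 41.64 / 0.028349523 = 1468.8078 oz ≈ 1469 oz (4 s.f.).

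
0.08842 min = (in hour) 0.001474. Check: 1 min = 60 s, so 0.08842 min = 0.08842 * 60 = 5.3052 s. 1 hour = 3600 s, so 5.3052 s = 5.3052 / 3600 = 0.0014736667 hour ≈ 0.001474 hour (4 s.f.).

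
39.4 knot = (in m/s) 20.27. Check: 1 knot = 0.51444444 m/s, so 39.4 knot = 39.4 * 0.51444444 = 20.269111 m/s. Result: 20.269111 m/s ≈ 20.27 m/s (4 s.f.).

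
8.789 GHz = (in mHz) 1 GHz = 1e+09 Hz, so 8.789 GHz = 8.789 * 1e+09 = 8.789e+09 Hz. 1 mHz = 0.001 Hz, so 8.789e+09 Hz = 8.789e+09 / 0.001 = 8.789e+12 mHz. Final answer: 8.789e+12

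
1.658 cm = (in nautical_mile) 8.952e-06. Check: 1 cm = 0.01 m, so 1.658 cm = 1.658 * 0.01 = 0.01658 m. 1 nautical_mile = 1852 m, so 0.01658 m = 0.01658 / 1852 = 8.9524838e-06 nautical_mile ≈ 8.952e-06 nautical_mile (4 s.f.).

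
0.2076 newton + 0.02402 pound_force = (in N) 0.3144. Check: 0.2076 newton = 0.2076 N. 1 pound_force = 4.4482216 N, so 0.02402 pound_force = 0.02402 * 4.4482216 = 0.10684628 N. Sum: 0.2076 + 0.10684628 = 0.31444628 N. Result: 0.31444628 N ≈ 0.3144 N (4 s.f.).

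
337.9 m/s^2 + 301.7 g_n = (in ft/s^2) 337.9 m/s^2 is already in m/s^2. 1 g_n = 9.80665 m/s^2, so 301.7 g_n = 301.7 * 9.80665 = 2958.6663 m/s^2. Sum: 337.9 + 2958.6663 = 3296.5663 m/s^2. 1 ft/s^2 = 0.3048 m/s^2, so 3296.5663 m/s^2 = 3296.5663 / 0.3048 = 10815.506 ft/s^2 ≈ 1.082e+04 ft/s^2 (4 s.f.). Final answer: 1.082e+04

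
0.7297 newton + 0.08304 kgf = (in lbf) 0.7297 newton = 0.7297 N. 1 kgf = 9.80665 N, so 0.08304 kgf = 0.08304 * 9.80665 = 0.81434422 N. Sum: 0.7297 + 0.81434422 = 1.5440442 N. 1 lbf = 4.4482216 N, so 1.5440442 N = 1.5440442 / 4.4482216 = 0.34711495 lbf ≈ 0.3471 lbf (4 s.f.). Final answer: 0.3471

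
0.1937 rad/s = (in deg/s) 11.1. Check: 1 deg/s = 0.017453293 rad/s, so 0.1937 rad/s = 0.1937 / 0.017453293 = 11.098192 deg/s ≈ 11.1 deg/s (4 s.f.).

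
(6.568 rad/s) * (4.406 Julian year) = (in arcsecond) 1.884e+14. Check: 6.568 rad/s is already in rad/s. 1 Julian year = 31557600 s, so 4.406 Julian year = 4.406 * 31557600 = 1.3904279e+08 s. Combine: 6.568 rad/s * 1.3904279e+08 s = 9.1323302e+08 rad. 1 arcsecond = 4.8481368e-06 rad, so 9.1323302e+08 rad = 9.1323302e+08 / 4.8481368e-06 = 1.8836783e+14 arcsecond ≈ 1.884e+14 arcsecond (4 s.f.).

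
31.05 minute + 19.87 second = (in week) 1 minute = 60 s, so 31.05 minute = 31.05 * 60 = 1863 s. 19.87 second = 19.87 s. Sum: 1863 + 19.87 = 1882.87 s. 1 week = 604800 s, so 1882.87 s = 1882.87 / 604800 = 0.003113211 week ≈ 0.003113 week (4 s.f.). Final answer: 0.003113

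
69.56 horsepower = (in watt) 5.187e+04. Check: 1 horsepower = 745.69987 W, so 69.56 horsepower = 69.56 * 745.69987 = 51870.883 W. 51870.883 W = 51870.883 watt ≈ 5.187e+04 watt (4 s.f.).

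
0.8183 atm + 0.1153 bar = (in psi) 13.7. Check: 1 atm = 101325 Pa, so 0.8183 atm = 0.8183 * 101325 = 82914.247 Pa. 1 bar = 100000 Pa, so 0.1153 bar = 0.1153 * 100000 = 11530 Pa. Sum: 82914.247 + 11530 = 94444.247 Pa. 1 psi = 6894.7573 Pa, so 94444.247 Pa = 94444.247 / 6894.7573 = 13.69798 psi ≈ 13.7 psi (4 s.f.).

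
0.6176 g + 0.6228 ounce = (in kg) 1 g = 0.001 kg, so 0.6176 g = 0.6176 * 0.001 = 0.0006176 kg. 1 ounce = 0.028349523 kg, so 0.6228 ounce = 0.6228 * 0.028349523 = 0.017656083 kg. Sum: 0.0006176 + 0.017656083 = 0.018273683 kg. Result: 0.018273683 kg ≈ 0.01827 kg (4 s.f.). Final answer: 0.01827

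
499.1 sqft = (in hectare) 1 sqft = 0.09290304 m^2, so 499.1 sqft = 499.1 * 0.09290304 = 46.367907 m^2. 1 hectare = 10000 m^2, so 46.367907 m^2 = 46.367907 / 10000 = 0.0046367907 hectare ≈ 0.004637 hectare (4 s.f.). Final answer: 0.004637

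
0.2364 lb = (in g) 107.2. Check: 1 lb = 0.45359237 kg, so 0.2364 lb = 0.2364 * 0.45359237 = 0.10722924 kg. 1 g = 0.001 kg, so 0.10722924 kg = 0.10722924 / 0.001 = 107.22924 g ≈ 107.2 g (4 s.f.).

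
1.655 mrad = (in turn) 1 mrad = 0.001 rad, so 1.655 mrad = 1.655 * 0.001 = 0.001655 rad. 1 turn = 6.2831853 rad, so 0.001655 rad = 0.001655 / 6.2831853 = 0.00026340143 turn ≈ 0.0002634 turn (4 s.f.). Final answer: 0.0002634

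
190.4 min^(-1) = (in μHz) 1 min^(-1) = 0.016666667 Hz, so 190.4 min^(-1) = 190.4 * 0.016666667 = 3.1733333 Hz. 1 μHz = 1e-06 Hz, so 3.1733333 Hz = 3.1733333 / 1e-06 = 3173333.3 μHz ≈ 3.173e+06 μHz (4 s.f.). Final answer: 3.173e+06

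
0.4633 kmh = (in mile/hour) 1 kmh = 0.27777778 m/s, so 0.4633 kmh = 0.4633 * 0.27777778 = 0.12869444 m/s. 1 mile/hour = 0.44704 m/s, so 0.12869444 m/s = 0.12869444 / 0.44704 = 0.28788127 mile/hour ≈ 0.2879 mile/hour (4 s.f.). Final answer: 0.2879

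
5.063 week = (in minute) 5.104e+04. Check: 1 week = 604800 s, so 5.063 week = 5.063 * 604800 = 3062102.4 s. 1 minute = 60 s, so 3062102.4 s = 3062102.4 / 60 = 51035.04 minute ≈ 5.104e+04 minute (4 s.f.).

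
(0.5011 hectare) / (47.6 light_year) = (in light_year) 1.176e-30. Check: 1 hectare = 10000 m^2, so 0.5011 hectare = 0.5011 * 10000 = 5011 m^2. 1 light_year = 9.4607305e+15 m, so 47.6 light_year = 47.6 * 9.4607305e+15 = 4.5033077e+17 m. Combine: 5011 m^2 / 4.5033077e+17 m = 1.1127376e-14 m. 1 light_year = 9.4607305e+15 m, so 1.1127376e-14 m = 1.1127376e-14 / 9.4607305e+15 = 1.1761646e-30 light_year ≈ 1.176e-30 light_year (4 s.f.).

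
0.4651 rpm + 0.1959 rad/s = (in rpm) 1 rpm = 0.10471976 rad/s, so 0.4651 rpm = 0.4651 * 0.10471976 = 0.048705158 rad/s. 0.1959 rad/s is already in rad/s. Sum: 0.048705158 + 0.1959 = 0.24460516 rad/s. 1 rpm = 0.10471976 rad/s, so 0.24460516 rad/s = 0.24460516 / 0.10471976 = 2.3358072 rpm ≈ 2.336 rpm (4 s.f.). Final answer: 2.336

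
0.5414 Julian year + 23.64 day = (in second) 1 Julian year = 31557600 s, so 0.5414 Julian year = 0.5414 * 31557600 = 17085285 s. 1 day = 86400 s, so 23.64 day = 23.64 * 86400 = 2042496 s. Sum: 17085285 + 2042496 = 19127781 s. 19127781 s = 19127781 second ≈ 1.913e+07 second (4 s.f.). Final answer: 1.913e+07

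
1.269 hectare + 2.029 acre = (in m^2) 2.09e+04. Check: 1 hectare = 10000 m^2, so 1.269 hectare = 1.269 * 10000 = 12690 m^2. 1 acre = 4046.8564 m^2, so 2.029 acre = 2.029 * 4046.8564 = 8211.0717 m^2. Sum: 12690 + 8211.0717 = 20901.072 m^2. Result: 20901.072 m^2 ≈ 2.09e+04 m^2 (4 s.f.).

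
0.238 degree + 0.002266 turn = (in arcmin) 63.23. Check: 1 degree = 0.017453293 rad, so 0.238 degree = 0.238 * 0.017453293 = 0.0041538836 rad. 1 turn = 6.2831853 rad, so 0.002266 turn = 0.002266 * 6.2831853 = 0.014237698 rad. Sum: 0.0041538836 + 0.014237698 = 0.018391582 rad. 1 arcmin = 0.00029088821 rad, so 0.018391582 rad = 0.018391582 / 0.00029088821 = 63.2256 arcmin ≈ 63.23 arcmin (4 s.f.).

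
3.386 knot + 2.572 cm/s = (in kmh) 1 knot = 0.51444444 m/s, so 3.386 knot = 3.386 * 0.51444444 = 1.7419089 m/s. 1 cm/s = 0.01 m/s, so 2.572 cm/s = 2.572 * 0.01 = 0.02572 m/s. Sum: 1.7419089 + 0.02572 = 1.7676289 m/s. 1 kmh = 0.27777778 m/s, so 1.7676289 m/s = 1.7676289 / 0.27777778 = 6.363464 kmh ≈ 6.363 kmh (4 s.f.). Final answer: 6.363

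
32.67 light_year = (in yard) 3.38e+17. Check: 1 light_year = 9.4607305e+15 m, so 32.67 light_year = 32.67 * 9.4607305e+15 = 3.0908206e+17 m. 1 yard = 0.9144 m, so 3.0908206e+17 m = 3.0908206e+17 / 0.9144 = 3.3801626e+17 yard ≈ 3.38e+17 yard (4 s.f.).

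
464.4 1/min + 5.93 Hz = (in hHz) 0.1367. Check: 1 1/min = 0.016666667 Hz, so 464.4 1/min = 464.4 * 0.016666667 = 7.74 Hz. 5.93 Hz is already in Hz. Sum: 7.74 + 5.93 = 13.67 Hz. 1 hHz = 100 Hz, so 13.67 Hz = 13.67 / 100 = 0.1367 hHz.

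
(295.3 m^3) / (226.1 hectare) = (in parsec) 4.233e-21. Check: 295.3 m^3 is already in m^3. 1 hectare = 10000 m^2, so 226.1 hectare = 226.1 * 10000 = 2261000 m^2. Combine: 295.3 m^3 / 2261000 m^2 = 0.00013060593 m. 1 parsec = 3.0856776e+16 m, so 0.00013060593 m = 0.00013060593 / 3.0856776e+16 = 4.2326498e-21 parsec ≈ 4.233e-21 parsec (4 s.f.).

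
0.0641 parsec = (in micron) 1 parsec = 3.0856776e+16 m, so 0.0641 parsec = 0.0641 * 3.0856776e+16 = 1.9779193e+15 m. 1 micron = 1e-06 m, so 1.9779193e+15 m = 1.9779193e+15 / 1e-06 = 1.9779193e+21 micron ≈ 1.978e+21 micron (4 s.f.). Final answer: 1.978e+21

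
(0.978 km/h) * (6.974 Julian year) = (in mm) 1 km/h = 0.27777778 m/s, so 0.978 km/h = 0.978 * 0.27777778 = 0.27166667 m/s. 1 Julian year = 31557600 s, so 6.974 Julian year = 6.974 * 31557600 = 2.200827e+08 s. Combine: 0.27166667 m/s * 2.200827e+08 s = 59789134 m. 1 mm = 0.001 m, so 59789134 m = 59789134 / 0.001 = 5.9789134e+10 mm ≈ 5.979e+10 mm (4 s.f.). Final answer: 5.979e+10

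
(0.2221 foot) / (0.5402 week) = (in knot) 4.028e-07. Check: 1 foot = 0.3048 m, so 0.2221 foot = 0.2221 * 0.3048 = 0.06769608 m. 1 week = 604800 s, so 0.5402 week = 0.5402 * 604800 = 326712.96 s. Combine: 0.06769608 m / 326712.96 s = 2.0720353e-07 m/s. 1 knot = 0.51444444 m/s, so 2.0720353e-07 m/s = 2.0720353e-07 / 0.51444444 = 4.0277145e-07 knot ≈ 4.028e-07 knot (4 s.f.).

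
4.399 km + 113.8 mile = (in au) 1 km = 1000 m, so 4.399 km = 4.399 * 1000 = 4399 m. 1 mile = 1609.344 m, so 113.8 mile = 113.8 * 1609.344 = 183143.35 m. Sum: 4399 + 183143.35 = 187542.35 m. 1 au = 1.4959787e+11 m, so 187542.35 m = 187542.35 / 1.4959787e+11 = 1.2536432e-06 au ≈ 1.254e-06 au (4 s.f.). Final answer: 1.254e-06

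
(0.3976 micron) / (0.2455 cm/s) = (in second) 0.000162. Check: 1 micron = 1e-06 m, so 0.3976 micron = 0.3976 * 1e-06 = 3.976e-07 m. 1 cm/s = 0.01 m/s, so 0.2455 cm/s = 0.2455 * 0.01 = 0.002455 m/s. Combine: 3.976e-07 m / 0.002455 m/s = 0.00016195519 s. 0.00016195519 s = 0.00016195519 second ≈ 0.000162 second (4 s.f.).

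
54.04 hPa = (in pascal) 5404. Check: 1 hPa = 100 Pa, so 54.04 hPa = 54.04 * 100 = 5404 Pa. 5404 Pa = 5404 pascal.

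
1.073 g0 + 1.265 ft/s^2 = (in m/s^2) 10.91. Check: 1 g0 = 9.80665 m/s^2, so 1.073 g0 = 1.073 * 9.80665 = 10.522535 m/s^2. 1 ft/s^2 = 0.3048 m/s^2, so 1.265 ft/s^2 = 1.265 * 0.3048 = 0.385572 m/s^2. Sum: 10.522535 + 0.385572 = 10.908107 m/s^2. Result: 10.908107 m/s^2 ≈ 10.91 m/s^2 (4 s.f.).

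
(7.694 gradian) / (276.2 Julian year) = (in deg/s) 7.945e-10. Check: 1 gradian = 0.015707963 rad, so 7.694 gradian = 7.694 * 0.015707963 = 0.12085707 rad. 1 Julian year = 31557600 s, so 276.2 Julian year = 276.2 * 31557600 = 8.7162091e+09 s. Combine: 0.12085707 rad / 8.7162091e+09 s = 1.3865784e-11 rad/s. 1 deg/s = 0.017453293 rad/s, so 1.3865784e-11 rad/s = 1.3865784e-11 / 0.017453293 = 7.9445088e-10 deg/s ≈ 7.945e-10 deg/s (4 s.f.).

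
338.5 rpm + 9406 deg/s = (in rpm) 1 rpm = 0.10471976 rad/s, so 338.5 rpm = 338.5 * 0.10471976 = 35.447637 rad/s. 1 deg/s = 0.017453293 rad/s, so 9406 deg/s = 9406 * 0.017453293 = 164.16567 rad/s. Sum: 35.447637 + 164.16567 = 199.61331 rad/s. 1 rpm = 0.10471976 rad/s, so 199.61331 rad/s = 199.61331 / 0.10471976 = 1906.1667 rpm ≈ 1906 rpm (4 s.f.). Final answer: 1906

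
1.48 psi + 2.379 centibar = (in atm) 1 psi = 6894.7573 Pa, so 1.48 psi = 1.48 * 6894.7573 = 10204.241 Pa. 1 centibar = 1000 Pa, so 2.379 centibar = 2.379 * 1000 = 2379 Pa. Sum: 10204.241 + 2379 = 12583.241 Pa. 1 atm = 101325 Pa, so 12583.241 Pa = 12583.241 / 101325 = 0.12418693 atm ≈ 0.1242 atm (4 s.f.). Final answer: 0.1242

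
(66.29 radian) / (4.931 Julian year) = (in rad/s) 4.26e-07. Check: 66.29 radian = 66.29 rad. 1 Julian year = 31557600 s, so 4.931 Julian year = 4.931 * 31557600 = 1.5561053e+08 s. Combine: 66.29 rad / 1.5561053e+08 s = 4.2599946e-07 rad/s. Result: 4.2599946e-07 rad/s ≈ 4.26e-07 rad/s (4 s.f.).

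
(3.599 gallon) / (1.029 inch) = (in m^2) 0.5212. Check: 1 gallon = 0.0037854118 m^3, so 3.599 gallon = 3.599 * 0.0037854118 = 0.013623697 m^3. 1 inch = 0.0254 m, so 1.029 inch = 1.029 * 0.0254 = 0.0261366 m. Combine: 0.013623697 m^3 / 0.0261366 m = 0.52124978 m^2. Result: 0.52124978 m^2 ≈ 0.5212 m^2 (4 s.f.).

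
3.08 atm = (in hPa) 3121. Check: 1 atm = 101325 Pa, so 3.08 atm = 3.08 * 101325 = 312081 Pa. 1 hPa = 100 Pa, so 312081 Pa = 312081 / 100 = 3120.81 hPa ≈ 3121 hPa (4 s.f.).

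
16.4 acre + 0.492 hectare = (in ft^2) 1 acre = 4046.8564 m^2, so 16.4 acre = 16.4 * 4046.8564 = 66368.445 m^2. 1 hectare = 10000 m^2, so 0.492 hectare = 0.492 * 10000 = 4920 m^2. Sum: 66368.445 + 4920 = 71288.445 m^2. 1 ft^2 = 0.09290304 m^2, so 71288.445 m^2 = 71288.445 / 0.09290304 = 767342.44 ft^2 ≈ 7.673e+05 ft^2 (4 s.f.). Final answer: 7.673e+05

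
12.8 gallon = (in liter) 48.45. Check: 1 gallon = 0.0037854118 m^3, so 12.8 gallon = 12.8 * 0.0037854118 = 0.048453271 m^3. 1 liter = 0.001 m^3, so 0.048453271 m^3 = 0.048453271 / 0.001 = 48.453271 liter ≈ 48.45 liter (4 s.f.).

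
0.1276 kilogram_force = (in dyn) 1 kilogram_force = 9.80665 N, so 0.1276 kilogram_force = 0.1276 * 9.80665 = 1.2513285 N. 1 dyn = 1e-05 N, so 1.2513285 N = 1.2513285 / 1e-05 = 125132.85 dyn ≈ 1.251e+05 dyn (4 s.f.). Final answer: 1.251e+05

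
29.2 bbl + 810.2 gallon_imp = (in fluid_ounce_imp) 2.93e+05. Check: 1 bbl = 0.15898729 m^3, so 29.2 bbl = 29.2 * 0.15898729 = 4.642429 m^3. 1 gallon_imp = 0.00454609 m^3, so 810.2 gallon_imp = 810.2 * 0.00454609 = 3.6832421 m^3. Sum: 4.642429 + 3.6832421 = 8.3256711 m^3. 1 fluid_ounce_imp = 2.8413063e-05 m^3, so 8.3256711 m^3 = 8.3256711 / 2.8413063e-05 = 293022.66 fluid_ounce_imp ≈ 2.93e+05 fluid_ounce_imp (4 s.f.).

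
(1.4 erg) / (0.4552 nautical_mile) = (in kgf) 1.693e-11. Check: 1 erg = 1e-07 J, so 1.4 erg = 1.4 * 1e-07 = 1.4e-07 J. 1 nautical_mile = 1852 m, so 0.4552 nautical_mile = 0.4552 * 1852 = 843.0304 m. Combine: 1.4e-07 J / 843.0304 m = 1.6606756e-10 N. 1 kgf = 9.80665 N, so 1.6606756e-10 N = 1.6606756e-10 / 9.80665 = 1.6934178e-11 kgf ≈ 1.693e-11 kgf (4 s.f.).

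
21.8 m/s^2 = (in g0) 1 g0 = 9.80665 m/s^2, so 21.8 m/s^2 = 21.8 / 9.80665 = 2.2229813 g0 ≈ 2.223 g0 (4 s.f.). Final answer: 2.223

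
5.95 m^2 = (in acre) 1 acre = 4046.8564 m^2, so 5.95 m^2 = 5.95 / 4046.8564 = 0.001470277 acre ≈ 0.00147 acre (4 s.f.). Final answer: 0.00147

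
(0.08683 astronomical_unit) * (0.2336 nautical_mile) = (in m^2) 1 astronomical_unit = 1.4959787e+11 m, so 0.08683 astronomical_unit = 0.08683 * 1.4959787e+11 = 1.2989583e+10 m. 1 nautical_mile = 1852 m, so 0.2336 nautical_mile = 0.2336 * 1852 = 432.6272 m. Combine: 1.2989583e+10 m * 432.6272 m = 5.619647e+12 m^2. Result: 5.619647e+12 m^2 ≈ 5.62e+12 m^2 (4 s.f.). Final answer: 5.62e+12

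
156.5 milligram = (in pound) 0.000345. Check: 1 milligram = 1e-06 kg, so 156.5 milligram = 156.5 * 1e-06 = 0.0001565 kg. 1 pound = 0.45359237 kg, so 0.0001565 kg = 0.0001565 / 0.45359237 = 0.00034502344 pound ≈ 0.000345 pound (4 s.f.).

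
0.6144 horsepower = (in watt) 458.2. Check: 1 horsepower = 745.69987 W, so 0.6144 horsepower = 0.6144 * 745.69987 = 458.158 W. 458.158 W = 458.158 watt ≈ 458.2 watt (4 s.f.).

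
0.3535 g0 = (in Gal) 346.7. Check: 1 g0 = 9.80665 m/s^2, so 0.3535 g0 = 0.3535 * 9.80665 = 3.4666508 m/s^2. 1 Gal = 0.01 m/s^2, so 3.4666508 m/s^2 = 3.4666508 / 0.01 = 346.66508 Gal ≈ 346.7 Gal (4 s.f.).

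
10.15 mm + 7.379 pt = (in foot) 1 mm = 0.001 m, so 10.15 mm = 10.15 * 0.001 = 0.01015 m. 1 pt = 0.00035277778 m, so 7.379 pt = 7.379 * 0.00035277778 = 0.0026031472 m. Sum: 0.01015 + 0.0026031472 = 0.012753147 m. 1 foot = 0.3048 m, so 0.012753147 m = 0.012753147 / 0.3048 = 0.041841034 foot ≈ 0.04184 foot (4 s.f.). Final answer: 0.04184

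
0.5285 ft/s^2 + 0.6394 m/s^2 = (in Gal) 1 ft/s^2 = 0.3048 m/s^2, so 0.5285 ft/s^2 = 0.5285 * 0.3048 = 0.1610868 m/s^2. 0.6394 m/s^2 is already in m/s^2. Sum: 0.1610868 + 0.6394 = 0.8004868 m/s^2. 1 Gal = 0.01 m/s^2, so 0.8004868 m/s^2 = 0.8004868 / 0.01 = 80.04868 Gal ≈ 80.05 Gal (4 s.f.). Final answer: 80.05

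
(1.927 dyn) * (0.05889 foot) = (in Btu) 1 dyn = 1e-05 N, so 1.927 dyn = 1.927 * 1e-05 = 1.927e-05 N. 1 foot = 0.3048 m, so 0.05889 foot = 0.05889 * 0.3048 = 0.017949672 m. Combine: 1.927e-05 N * 0.017949672 m = 3.4589018e-07 J. 1 Btu = 1055.0559 J, so 3.4589018e-07 J = 3.4589018e-07 / 1055.0559 = 3.2784063e-10 Btu ≈ 3.278e-10 Btu (4 s.f.). Final answer: 3.278e-10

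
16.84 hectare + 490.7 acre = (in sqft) 2.319e+07. Check: 1 hectare = 10000 m^2, so 16.84 hectare = 16.84 * 10000 = 168400 m^2. 1 acre = 4046.8564 m^2, so 490.7 acre = 490.7 * 4046.8564 = 1985792.4 m^2. Sum: 168400 + 1985792.4 = 2154192.4 m^2. 1 sqft = 0.09290304 m^2, so 2154192.4 m^2 = 2154192.4 / 0.09290304 = 23187535 sqft ≈ 2.319e+07 sqft (4 s.f.).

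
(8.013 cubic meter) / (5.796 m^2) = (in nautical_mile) 0.0007465. Check: 8.013 cubic meter = 8.013 m^3. 5.796 m^2 is already in m^2. Combine: 8.013 m^3 / 5.796 m^2 = 1.3825052 m. 1 nautical_mile = 1852 m, so 1.3825052 m = 1.3825052 / 1852 = 0.00074649308 nautical_mile ≈ 0.0007465 nautical_mile (4 s.f.).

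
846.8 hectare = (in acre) 2092. Check: 1 hectare = 10000 m^2, so 846.8 hectare = 846.8 * 10000 = 8468000 m^2. 1 acre = 4046.8564 m^2, so 8468000 m^2 = 8468000 / 4046.8564 = 2092.4884 acre ≈ 2092 acre (4 s.f.).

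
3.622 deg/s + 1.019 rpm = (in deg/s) 9.736. Check: 1 deg/s = 0.017453293 rad/s, so 3.622 deg/s = 3.622 * 0.017453293 = 0.063215826 rad/s. 1 rpm = 0.10471976 rad/s, so 1.019 rpm = 1.019 * 0.10471976 = 0.10670943 rad/s. Sum: 0.063215826 + 0.10670943 = 0.16992526 rad/s. 1 deg/s = 0.017453293 rad/s, so 0.16992526 rad/s = 0.16992526 / 0.017453293 = 9.736 deg/s.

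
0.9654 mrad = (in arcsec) 199.1. Check: 1 mrad = 0.001 rad, so 0.9654 mrad = 0.9654 * 0.001 = 0.0009654 rad. 1 arcsec = 4.8481368e-06 rad, so 0.0009654 rad = 0.0009654 / 4.8481368e-06 = 199.12804 arcsec ≈ 199.1 arcsec (4 s.f.).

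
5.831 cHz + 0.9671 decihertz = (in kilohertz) 1 cHz = 0.01 Hz, so 5.831 cHz = 5.831 * 0.01 = 0.05831 Hz. 1 decihertz = 0.1 Hz, so 0.9671 decihertz = 0.9671 * 0.1 = 0.09671 Hz. Sum: 0.05831 + 0.09671 = 0.15502 Hz. 1 kilohertz = 1000 Hz, so 0.15502 Hz = 0.15502 / 1000 = 0.00015502 kilohertz ≈ 0.000155 kilohertz (4 s.f.). Final answer: 0.000155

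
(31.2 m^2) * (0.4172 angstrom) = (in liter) 31.2 m^2 is already in m^2. 1 angstrom = 1e-10 m, so 0.4172 angstrom = 0.4172 * 1e-10 = 4.172e-11 m. Combine: 31.2 m^2 * 4.172e-11 m = 1.301664e-09 m^3. 1 liter = 0.001 m^3, so 1.301664e-09 m^3 = 1.301664e-09 / 0.001 = 1.301664e-06 liter ≈ 1.302e-06 liter (4 s.f.). Final answer: 1.302e-06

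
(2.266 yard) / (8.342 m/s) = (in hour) 1 yard = 0.9144 m, so 2.266 yard = 2.266 * 0.9144 = 2.0720304 m. 8.342 m/s is already in m/s. Combine: 2.0720304 m / 8.342 m/s = 0.24838533 s. 1 hour = 3600 s, so 0.24838533 s = 0.24838533 / 3600 = 6.8995924e-05 hour ≈ 6.9e-05 hour (4 s.f.). Final answer: 6.9e-05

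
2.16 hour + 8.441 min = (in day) 0.09586. Check: 1 hour = 3600 s, so 2.16 hour = 2.16 * 3600 = 7776 s. 1 min = 60 s, so 8.441 min = 8.441 * 60 = 506.46 s. Sum: 7776 + 506.46 = 8282.46 s. 1 day = 86400 s, so 8282.46 s = 8282.46 / 86400 = 0.095861806 day ≈ 0.09586 day (4 s.f.).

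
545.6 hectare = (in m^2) 1 hectare = 10000 m^2, so 545.6 hectare = 545.6 * 10000 = 5456000 m^2. Result: 5456000 m^2 ≈ 5.456e+06 m^2 (4 s.f.). Final answer: 5.456e+06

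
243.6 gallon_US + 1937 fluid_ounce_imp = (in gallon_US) 258.1. Check: 1 gallon_US = 0.0037854118 m^3, so 243.6 gallon_US = 243.6 * 0.0037854118 = 0.92212631 m^3. 1 fluid_ounce_imp = 2.8413063e-05 m^3, so 1937 fluid_ounce_imp = 1937 * 2.8413063e-05 = 0.055036102 m^3. Sum: 0.92212631 + 0.055036102 = 0.97716241 m^3. 1 gallon_US = 0.0037854118 m^3, so 0.97716241 m^3 = 0.97716241 / 0.0037854118 = 258.139 gallon_US ≈ 258.1 gallon_US (4 s.f.).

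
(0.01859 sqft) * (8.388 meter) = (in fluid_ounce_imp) 1 sqft = 0.09290304 m^2, so 0.01859 sqft = 0.01859 * 0.09290304 = 0.0017270675 m^2. 8.388 meter = 8.388 m. Combine: 0.0017270675 m^2 * 8.388 m = 0.014486642 m^3. 1 fluid_ounce_imp = 2.8413063e-05 m^3, so 0.014486642 m^3 = 0.014486642 / 2.8413063e-05 = 509.85853 fluid_ounce_imp ≈ 509.9 fluid_ounce_imp (4 s.f.). Final answer: 509.9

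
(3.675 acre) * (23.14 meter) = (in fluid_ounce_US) 1 acre = 4046.8564 m^2, so 3.675 acre = 3.675 * 4046.8564 = 14872.197 m^2. 23.14 meter = 23.14 m. Combine: 14872.197 m^2 * 23.14 m = 344142.65 m^3. 1 fluid_ounce_US = 2.957353e-05 m^3, so 344142.65 m^3 = 344142.65 / 2.957353e-05 = 1.1636847e+10 fluid_ounce_US ≈ 1.164e+10 fluid_ounce_US (4 s.f.). Final answer: 1.164e+10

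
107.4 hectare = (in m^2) 1 hectare = 10000 m^2, so 107.4 hectare = 107.4 * 10000 = 1074000 m^2. Result: 1074000 m^2 ≈ 1.074e+06 m^2 (4 s.f.). Final answer: 1.074e+06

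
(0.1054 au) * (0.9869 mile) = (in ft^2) 2.696e+14. Check: 1 au = 1.4959787e+11 m, so 0.1054 au = 0.1054 * 1.4959787e+11 = 1.5767616e+10 m. 1 mile = 1609.344 m, so 0.9869 mile = 0.9869 * 1609.344 = 1588.2616 m. Combine: 1.5767616e+10 m * 1588.2616 m = 2.5043098e+13 m^2. 1 ft^2 = 0.09290304 m^2, so 2.5043098e+13 m^2 = 2.5043098e+13 / 0.09290304 = 2.6956167e+14 ft^2 ≈ 2.696e+14 ft^2 (4 s.f.).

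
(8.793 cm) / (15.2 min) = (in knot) 1 cm = 0.01 m, so 8.793 cm = 8.793 * 0.01 = 0.08793 m. 1 min = 60 s, so 15.2 min = 15.2 * 60 = 912 s. Combine: 0.08793 m / 912 s = 9.6414474e-05 m/s. 1 knot = 0.51444444 m/s, so 9.6414474e-05 m/s = 9.6414474e-05 / 0.51444444 = 0.00018741474 knot ≈ 0.0001874 knot (4 s.f.). Final answer: 0.0001874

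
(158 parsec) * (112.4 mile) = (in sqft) 1 parsec = 3.0856776e+16 m, so 158 parsec = 158 * 3.0856776e+16 = 4.8753706e+18 m. 1 mile = 1609.344 m, so 112.4 mile = 112.4 * 1609.344 = 180890.27 m. Combine: 4.8753706e+18 m * 180890.27 m = 8.8190708e+23 m^2. 1 sqft = 0.09290304 m^2, so 8.8190708e+23 m^2 = 8.8190708e+23 / 0.09290304 = 9.4927688e+24 sqft ≈ 9.493e+24 sqft (4 s.f.). Final answer: 9.493e+24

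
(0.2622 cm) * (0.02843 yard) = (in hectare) 6.816e-09. Check: 1 cm = 0.01 m, so 0.2622 cm = 0.2622 * 0.01 = 0.002622 m. 1 yard = 0.9144 m, so 0.02843 yard = 0.02843 * 0.9144 = 0.025996392 m. Combine: 0.002622 m * 0.025996392 m = 6.816254e-05 m^2. 1 hectare = 10000 m^2, so 6.816254e-05 m^2 = 6.816254e-05 / 10000 = 6.816254e-09 hectare ≈ 6.816e-09 hectare (4 s.f.).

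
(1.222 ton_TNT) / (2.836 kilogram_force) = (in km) 1.838e+05. Check: 1 ton_TNT = 4.184e+09 J, so 1.222 ton_TNT = 1.222 * 4.184e+09 = 5.112848e+09 J. 1 kilogram_force = 9.80665 N, so 2.836 kilogram_force = 2.836 * 9.80665 = 27.811659 N. Combine: 5.112848e+09 J / 27.811659 N = 1.8383829e+08 m. 1 km = 1000 m, so 1.8383829e+08 m = 1.8383829e+08 / 1000 = 183838.29 km ≈ 1.838e+05 km (4 s.f.).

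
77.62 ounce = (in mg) 1 ounce = 0.028349523 kg, so 77.62 ounce = 77.62 * 0.028349523 = 2.20049 kg. 1 mg = 1e-06 kg, so 2.20049 kg = 2.20049 / 1e-06 = 2200490 mg ≈ 2.2e+06 mg (4 s.f.). Final answer: 2.2e+06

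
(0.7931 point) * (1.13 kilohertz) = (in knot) 0.6146. Check: 1 point = 0.00035277778 m, so 0.7931 point = 0.7931 * 0.00035277778 = 0.00027978806 m. 1 kilohertz = 1000 Hz, so 1.13 kilohertz = 1.13 * 1000 = 1130 Hz. Combine: 0.00027978806 m * 1130 Hz = 0.3161605 m/s. 1 knot = 0.51444444 m/s, so 0.3161605 m/s = 0.3161605 / 0.51444444 = 0.61456685 knot ≈ 0.6146 knot (4 s.f.).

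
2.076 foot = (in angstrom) 6.328e+09. Check: 1 foot = 0.3048 m, so 2.076 foot = 2.076 * 0.3048 = 0.6327648 m. 1 angstrom = 1e-10 m, so 0.6327648 m = 0.6327648 / 1e-10 = 6.327648e+09 angstrom ≈ 6.328e+09 angstrom (4 s.f.).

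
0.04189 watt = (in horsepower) 5.618e-05. Check: 0.04189 watt = 0.04189 W. 1 horsepower = 745.69987 W, so 0.04189 W = 0.04189 / 745.69987 = 5.6175415e-05 horsepower ≈ 5.618e-05 horsepower (4 s.f.).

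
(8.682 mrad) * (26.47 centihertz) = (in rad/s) 1 mrad = 0.001 rad, so 8.682 mrad = 8.682 * 0.001 = 0.008682 rad. 1 centihertz = 0.01 Hz, so 26.47 centihertz = 26.47 * 0.01 = 0.2647 Hz. Combine: 0.008682 rad * 0.2647 Hz = 0.0022981254 rad/s. Result: 0.0022981254 rad/s ≈ 0.002298 rad/s (4 s.f.). Final answer: 0.002298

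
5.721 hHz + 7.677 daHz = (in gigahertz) 1 hHz = 100 Hz, so 5.721 hHz = 5.721 * 100 = 572.1 Hz. 1 daHz = 10 Hz, so 7.677 daHz = 7.677 * 10 = 76.77 Hz. Sum: 572.1 + 76.77 = 648.87 Hz. 1 gigahertz = 1e+09 Hz, so 648.87 Hz = 648.87 / 1e+09 = 6.4887e-07 gigahertz ≈ 6.489e-07 gigahertz (4 s.f.). Final answer: 6.489e-07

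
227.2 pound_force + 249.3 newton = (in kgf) 128.5. Check: 1 pound_force = 4.4482216 N, so 227.2 pound_force = 227.2 * 4.4482216 = 1010.636 N. 249.3 newton = 249.3 N. Sum: 1010.636 + 249.3 = 1259.936 N. 1 kgf = 9.80665 N, so 1259.936 N = 1259.936 / 9.80665 = 128.47771 kgf ≈ 128.5 kgf (4 s.f.).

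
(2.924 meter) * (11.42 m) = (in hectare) 0.003339. Check: 2.924 meter = 2.924 m. 11.42 m is already in m. Combine: 2.924 m * 11.42 m = 33.39208 m^2. 1 hectare = 10000 m^2, so 33.39208 m^2 = 33.39208 / 10000 = 0.003339208 hectare ≈ 0.003339 hectare (4 s.f.).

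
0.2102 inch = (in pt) 1 inch = 0.0254 m, so 0.2102 inch = 0.2102 * 0.0254 = 0.00533908 m. 1 pt = 0.00035277778 m, so 0.00533908 m = 0.00533908 / 0.00035277778 = 15.1344 pt ≈ 15.13 pt (4 s.f.). Final answer: 15.13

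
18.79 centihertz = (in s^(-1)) 0.1879. Check: 1 centihertz = 0.01 Hz, so 18.79 centihertz = 18.79 * 0.01 = 0.1879 Hz. 0.1879 Hz = 0.1879 s^(-1).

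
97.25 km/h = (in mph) 60.43. Check: 1 km/h = 0.27777778 m/s, so 97.25 km/h = 97.25 * 0.27777778 = 27.013889 m/s. 1 mph = 0.44704 m/s, so 27.013889 m/s = 27.013889 / 0.44704 = 60.428348 mph ≈ 60.43 mph (4 s.f.).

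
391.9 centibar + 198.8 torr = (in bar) 4.184. Check: 1 centibar = 1000 Pa, so 391.9 centibar = 391.9 * 1000 = 391900 Pa. 1 torr = 133.32237 Pa, so 198.8 torr = 198.8 * 133.32237 = 26504.487 Pa. Sum: 391900 + 26504.487 = 418404.49 Pa. 1 bar = 100000 Pa, so 418404.49 Pa = 418404.49 / 100000 = 4.1840449 bar ≈ 4.184 bar (4 s.f.).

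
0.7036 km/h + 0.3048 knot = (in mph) 1 km/h = 0.27777778 m/s, so 0.7036 km/h = 0.7036 * 0.27777778 = 0.19544444 m/s. 1 knot = 0.51444444 m/s, so 0.3048 knot = 0.3048 * 0.51444444 = 0.15680267 m/s. Sum: 0.19544444 + 0.15680267 = 0.35224711 m/s. 1 mph = 0.44704 m/s, so 0.35224711 m/s = 0.35224711 / 0.44704 = 0.78795435 mph ≈ 0.788 mph (4 s.f.). Final answer: 0.788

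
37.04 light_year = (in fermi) 3.504e+32. Check: 1 light_year = 9.4607305e+15 m, so 37.04 light_year = 37.04 * 9.4607305e+15 = 3.5042546e+17 m. 1 fermi = 1e-15 m, so 3.5042546e+17 m = 3.5042546e+17 / 1e-15 = 3.5042546e+32 fermi ≈ 3.504e+32 fermi (4 s.f.).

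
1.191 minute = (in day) 1 minute = 60 s, so 1.191 minute = 1.191 * 60 = 71.46 s. 1 day = 86400 s, so 71.46 s = 71.46 / 86400 = 0.00082708333 day ≈ 0.0008271 day (4 s.f.). Final answer: 0.0008271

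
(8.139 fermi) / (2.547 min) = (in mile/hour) 1 fermi = 1e-15 m, so 8.139 fermi = 8.139 * 1e-15 = 8.139e-15 m. 1 min = 60 s, so 2.547 min = 2.547 * 60 = 152.82 s. Combine: 8.139e-15 m / 152.82 s = 5.3258736e-17 m/s. 1 mile/hour = 0.44704 m/s, so 5.3258736e-17 m/s = 5.3258736e-17 / 0.44704 = 1.191364e-16 mile/hour ≈ 1.191e-16 mile/hour (4 s.f.). Final answer: 1.191e-16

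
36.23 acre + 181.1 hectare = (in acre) 1 acre = 4046.8564 m^2, so 36.23 acre = 36.23 * 4046.8564 = 146617.61 m^2. 1 hectare = 10000 m^2, so 181.1 hectare = 181.1 * 10000 = 1811000 m^2. Sum: 146617.61 + 1811000 = 1957617.6 m^2. 1 acre = 4046.8564 m^2, so 1957617.6 m^2 = 1957617.6 / 4046.8564 = 483.73785 acre ≈ 483.7 acre (4 s.f.). Final answer: 483.7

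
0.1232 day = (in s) 1.064e+04. Check: 1 day = 86400 s, so 0.1232 day = 0.1232 * 86400 = 10644.48 s. Result: 10644.48 s ≈ 1.064e+04 s (4 s.f.).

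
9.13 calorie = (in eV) 1 calorie = 4.184 J, so 9.13 calorie = 9.13 * 4.184 = 38.19992 J. 1 eV = 1.6021766e-19 J, so 38.19992 J = 38.19992 / 1.6021766e-19 = 2.3842515e+20 eV ≈ 2.384e+20 eV (4 s.f.). Final answer: 2.384e+20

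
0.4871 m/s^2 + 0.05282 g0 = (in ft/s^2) 0.4871 m/s^2 is already in m/s^2. 1 g0 = 9.80665 m/s^2, so 0.05282 g0 = 0.05282 * 9.80665 = 0.51798725 m/s^2. Sum: 0.4871 + 0.51798725 = 1.0050873 m/s^2. 1 ft/s^2 = 0.3048 m/s^2, so 1.0050873 m/s^2 = 1.0050873 / 0.3048 = 3.2975304 ft/s^2 ≈ 3.298 ft/s^2 (4 s.f.). Final answer: 3.298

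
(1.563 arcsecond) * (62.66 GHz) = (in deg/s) 2.72e+07. Check: 1 arcsecond = 4.8481368e-06 rad, so 1.563 arcsecond = 1.563 * 4.8481368e-06 = 7.5776378e-06 rad. 1 GHz = 1e+09 Hz, so 62.66 GHz = 62.66 * 1e+09 = 6.266e+10 Hz. Combine: 7.5776378e-06 rad * 6.266e+10 Hz = 474814.79 rad/s. 1 deg/s = 0.017453293 rad/s, so 474814.79 rad/s = 474814.79 / 0.017453293 = 27204883 deg/s ≈ 2.72e+07 deg/s (4 s.f.).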